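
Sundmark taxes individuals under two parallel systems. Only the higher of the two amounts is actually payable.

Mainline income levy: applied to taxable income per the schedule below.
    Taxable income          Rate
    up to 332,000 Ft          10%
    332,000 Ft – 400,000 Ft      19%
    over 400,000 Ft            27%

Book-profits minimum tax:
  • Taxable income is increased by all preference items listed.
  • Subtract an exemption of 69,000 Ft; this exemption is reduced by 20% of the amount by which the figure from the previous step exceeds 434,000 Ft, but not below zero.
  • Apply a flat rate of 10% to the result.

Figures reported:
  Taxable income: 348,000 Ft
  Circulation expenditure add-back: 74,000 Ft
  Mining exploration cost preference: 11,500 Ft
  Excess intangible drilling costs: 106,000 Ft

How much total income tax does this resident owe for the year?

Book-profits minimum tax:
  Adjusted income: 348,000 Ft + 74,000 Ft + 11,500 Ft + 106,000 Ft = 539,500 Ft
  Exemption: 69,000 Ft − 20% × (539,500 Ft − 434,000 Ft) = 69,000 Ft − 21,100 Ft = 47,900 Ft
  Base: 539,500 Ft − 47,900 Ft = 491,600 Ft
  491,600 Ft × 10% = 49,160 Ft

Mainline income levy:
  332,000 Ft × 10% = 33,200 Ft
  16,000 Ft × 19% = 3,040 Ft
  → 36,240 Ft

49,160 Ft > 36,240 Ft, so the book-profits minimum tax is the binding amount.

49,160 Ft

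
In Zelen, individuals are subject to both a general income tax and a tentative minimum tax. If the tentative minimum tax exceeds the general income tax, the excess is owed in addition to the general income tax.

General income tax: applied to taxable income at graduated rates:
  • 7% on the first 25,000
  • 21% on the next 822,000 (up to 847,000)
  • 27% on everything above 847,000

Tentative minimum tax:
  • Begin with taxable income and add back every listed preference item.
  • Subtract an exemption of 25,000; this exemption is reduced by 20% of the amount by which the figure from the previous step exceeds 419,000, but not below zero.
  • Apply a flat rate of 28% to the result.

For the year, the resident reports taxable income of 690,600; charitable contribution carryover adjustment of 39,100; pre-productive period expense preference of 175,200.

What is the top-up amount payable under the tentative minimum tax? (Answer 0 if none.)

111,846

Tentative minimum tax:
  Adjusted income: 690,600 + 39,100 + 175,200 = 904,900
  Exemption: 20% × (904,900 − 419,000) = 97,180 ≥ 25,000, so the exemption is fully phased out
  Base: 904,900 − 0 = 904,900
  904,900 × 28% = 253,372

General income tax:
  25,000 × 7% = 1,750
  665,600 × 21% = 139,776
  → 141,526

Excess of tentative minimum tax over general income tax: 253,372 − 141,526 = 111,846.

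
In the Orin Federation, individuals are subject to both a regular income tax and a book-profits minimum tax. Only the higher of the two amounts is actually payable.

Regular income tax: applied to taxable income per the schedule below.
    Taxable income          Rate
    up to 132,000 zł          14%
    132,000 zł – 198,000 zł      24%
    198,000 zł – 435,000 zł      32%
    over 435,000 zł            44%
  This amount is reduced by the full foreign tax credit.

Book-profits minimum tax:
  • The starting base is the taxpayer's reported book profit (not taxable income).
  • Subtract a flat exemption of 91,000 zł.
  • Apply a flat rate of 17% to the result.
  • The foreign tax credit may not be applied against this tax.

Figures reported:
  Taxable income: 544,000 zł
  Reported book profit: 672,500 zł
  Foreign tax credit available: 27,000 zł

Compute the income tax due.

Regular income tax:
  132,000 zł × 14% = 18,480 zł
  66,000 zł × 24% = 15,840 zł
  237,000 zł × 32% = 75,840 zł
  109,000 zł × 44% = 47,960 zł
  → 158,120 zł
  Less foreign tax credit 27,000 zł → 131,120 zł

Book-profits minimum tax:
  Base (reported book profit): 672,500 zł
  Less exemption 91,000 zł → base 581,500 zł
  581,500 zł × 17% = 98,855 zł

131,120 zł > 98,855 zł, so the regular income tax governs.

131,120 zł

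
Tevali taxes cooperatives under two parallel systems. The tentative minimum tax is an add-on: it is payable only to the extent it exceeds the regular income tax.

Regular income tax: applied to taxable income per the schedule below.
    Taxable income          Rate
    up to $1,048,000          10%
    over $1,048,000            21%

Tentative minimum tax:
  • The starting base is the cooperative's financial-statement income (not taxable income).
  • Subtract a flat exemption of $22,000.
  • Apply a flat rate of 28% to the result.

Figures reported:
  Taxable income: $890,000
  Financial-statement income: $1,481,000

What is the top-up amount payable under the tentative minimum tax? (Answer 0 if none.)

$319,520

Regular income tax:
  $890,000 × 10% = $89,000

Tentative minimum tax:
  Base (financial-statement income): $1,481,000
  Less exemption $22,000 → base $1,459,000
  $1,459,000 × 28% = $408,520

Excess of tentative minimum tax over regular income tax: $408,520 − $89,000 = $319,520.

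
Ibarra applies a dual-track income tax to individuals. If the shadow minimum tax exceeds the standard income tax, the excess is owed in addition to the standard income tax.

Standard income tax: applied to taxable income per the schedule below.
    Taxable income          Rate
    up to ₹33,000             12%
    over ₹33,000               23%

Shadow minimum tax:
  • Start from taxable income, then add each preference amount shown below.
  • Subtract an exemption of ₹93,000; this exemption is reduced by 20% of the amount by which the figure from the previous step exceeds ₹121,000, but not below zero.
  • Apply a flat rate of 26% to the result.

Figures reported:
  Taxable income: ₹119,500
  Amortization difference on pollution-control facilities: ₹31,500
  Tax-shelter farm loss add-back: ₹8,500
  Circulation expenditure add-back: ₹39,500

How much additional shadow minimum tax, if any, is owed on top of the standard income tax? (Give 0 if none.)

₹7,761

Standard income tax:
  ₹33,000 × 12% = ₹3,960
  ₹86,500 × 23% = ₹19,895
  → ₹23,855

Shadow minimum tax:
  Adjusted income: ₹119,500 + ₹31,500 + ₹8,500 + ₹39,500 = ₹199,000
  Exemption: ₹93,000 − 20% × (₹199,000 − ₹121,000) = ₹93,000 − ₹15,600 = ₹77,400
  Base: ₹199,000 − ₹77,400 = ₹121,600
  ₹121,600 × 26% = ₹31,616

Excess of shadow minimum tax over standard income tax: ₹31,616 − ₹23,855 = ₹7,761.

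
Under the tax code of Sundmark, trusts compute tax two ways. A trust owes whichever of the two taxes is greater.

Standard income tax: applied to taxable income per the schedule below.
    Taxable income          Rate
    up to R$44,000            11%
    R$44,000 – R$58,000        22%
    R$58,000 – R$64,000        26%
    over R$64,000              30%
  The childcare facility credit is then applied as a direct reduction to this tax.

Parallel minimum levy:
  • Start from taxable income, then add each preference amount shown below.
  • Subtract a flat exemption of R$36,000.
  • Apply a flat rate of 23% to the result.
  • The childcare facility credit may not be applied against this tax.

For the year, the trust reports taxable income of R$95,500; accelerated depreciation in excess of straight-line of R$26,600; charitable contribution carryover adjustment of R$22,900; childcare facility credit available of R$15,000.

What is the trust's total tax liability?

R$25,070

Parallel minimum levy:
  Adjusted income: R$95,500 + R$26,600 + R$22,900 = R$145,000
  Less exemption R$36,000 → base R$109,000
  R$109,000 × 23% = R$25,070

Standard income tax:
  R$44,000 × 11% = R$4,840
  R$14,000 × 22% = R$3,080
  R$6,000 × 26% = R$1,560
  R$31,500 × 30% = R$9,450
  → R$18,930
  Less childcare facility credit R$15,000 → R$3,930

R$25,070 > R$3,930, so the parallel minimum levy is the binding amount.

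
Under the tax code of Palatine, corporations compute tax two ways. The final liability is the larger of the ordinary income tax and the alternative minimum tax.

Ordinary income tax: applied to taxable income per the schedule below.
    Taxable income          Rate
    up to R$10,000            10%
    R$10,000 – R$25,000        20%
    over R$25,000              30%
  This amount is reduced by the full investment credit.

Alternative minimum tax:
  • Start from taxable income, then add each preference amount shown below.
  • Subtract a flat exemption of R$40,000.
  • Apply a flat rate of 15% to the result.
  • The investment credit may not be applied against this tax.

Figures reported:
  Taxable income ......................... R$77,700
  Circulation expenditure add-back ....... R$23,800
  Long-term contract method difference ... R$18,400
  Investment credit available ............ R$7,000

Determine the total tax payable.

R$12,810

Ordinary income tax:
  R$10,000 × 10% = R$1,000
  R$15,000 × 20% = R$3,000
  R$52,700 × 30% = R$15,810
  → R$19,810
  Less investment credit R$7,000 → R$12,810

Alternative minimum tax:
  Adjusted income: R$77,700 + R$23,800 + R$18,400 = R$119,900
  Less exemption R$40,000 → base R$79,900
  R$79,900 × 15% = R$11,985

R$12,810 > R$11,985, so the ordinary income tax governs.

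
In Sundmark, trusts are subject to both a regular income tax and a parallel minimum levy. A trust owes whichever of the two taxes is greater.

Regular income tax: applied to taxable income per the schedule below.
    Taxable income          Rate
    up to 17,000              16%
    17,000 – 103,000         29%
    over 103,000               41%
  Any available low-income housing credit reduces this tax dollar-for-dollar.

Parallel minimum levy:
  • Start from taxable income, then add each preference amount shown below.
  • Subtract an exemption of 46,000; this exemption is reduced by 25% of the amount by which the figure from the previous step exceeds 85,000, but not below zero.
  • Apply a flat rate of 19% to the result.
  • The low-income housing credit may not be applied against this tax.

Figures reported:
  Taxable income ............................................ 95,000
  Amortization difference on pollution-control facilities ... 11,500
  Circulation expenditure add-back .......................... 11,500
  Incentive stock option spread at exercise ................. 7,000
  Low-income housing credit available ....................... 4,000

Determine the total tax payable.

Regular income tax:
  17,000 × 16% = 2,720
  78,000 × 29% = 22,620
  → 25,340
  Less low-income housing credit 4,000 → 21,340

Parallel minimum levy:
  Adjusted income: 95,000 + 11,500 + 11,500 + 7,000 = 125,000
  Exemption: 46,000 − 25% × (125,000 − 85,000) = 46,000 − 10,000 = 36,000
  Base: 125,000 − 36,000 = 89,000
  89,000 × 19% = 16,910

21,340 > 16,910, so the regular income tax governs.

21,340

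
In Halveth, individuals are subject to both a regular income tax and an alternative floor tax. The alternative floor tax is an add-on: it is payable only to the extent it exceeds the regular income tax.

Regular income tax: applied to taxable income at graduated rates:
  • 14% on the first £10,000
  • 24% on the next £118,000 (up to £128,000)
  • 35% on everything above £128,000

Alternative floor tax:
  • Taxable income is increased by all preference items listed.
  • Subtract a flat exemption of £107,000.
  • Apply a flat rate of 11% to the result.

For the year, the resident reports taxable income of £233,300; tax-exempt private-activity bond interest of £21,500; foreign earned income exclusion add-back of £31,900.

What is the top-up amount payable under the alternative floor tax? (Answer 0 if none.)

Regular income tax:
  £10,000 × 14% = £1,400
  £118,000 × 24% = £28,320
  £105,300 × 35% = £36,855
  → £66,575

Alternative floor tax:
  Adjusted income: £233,300 + £21,500 + £31,900 = £286,700
  Less exemption £107,000 → base £179,700
  £179,700 × 11% = £19,767

£19,767 ≤ £66,575, so no add-on is due.

£0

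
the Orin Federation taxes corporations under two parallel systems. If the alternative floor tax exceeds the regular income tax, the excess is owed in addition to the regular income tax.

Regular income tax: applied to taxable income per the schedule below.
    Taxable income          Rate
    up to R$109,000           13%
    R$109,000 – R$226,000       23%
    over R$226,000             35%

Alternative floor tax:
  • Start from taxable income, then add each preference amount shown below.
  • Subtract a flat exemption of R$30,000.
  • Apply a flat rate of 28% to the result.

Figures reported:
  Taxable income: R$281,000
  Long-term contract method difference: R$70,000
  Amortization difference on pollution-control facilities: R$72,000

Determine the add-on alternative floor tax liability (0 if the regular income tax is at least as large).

Alternative floor tax:
  Adjusted income: R$281,000 + R$70,000 + R$72,000 = R$423,000
  Less exemption R$30,000 → base R$393,000
  R$393,000 × 28% = R$110,040

Regular income tax:
  R$109,000 × 13% = R$14,170
  R$117,000 × 23% = R$26,910
  R$55,000 × 35% = R$19,250
  → R$60,330

Excess of alternative floor tax over regular income tax: R$110,040 − R$60,330 = R$49,710.

R$49,710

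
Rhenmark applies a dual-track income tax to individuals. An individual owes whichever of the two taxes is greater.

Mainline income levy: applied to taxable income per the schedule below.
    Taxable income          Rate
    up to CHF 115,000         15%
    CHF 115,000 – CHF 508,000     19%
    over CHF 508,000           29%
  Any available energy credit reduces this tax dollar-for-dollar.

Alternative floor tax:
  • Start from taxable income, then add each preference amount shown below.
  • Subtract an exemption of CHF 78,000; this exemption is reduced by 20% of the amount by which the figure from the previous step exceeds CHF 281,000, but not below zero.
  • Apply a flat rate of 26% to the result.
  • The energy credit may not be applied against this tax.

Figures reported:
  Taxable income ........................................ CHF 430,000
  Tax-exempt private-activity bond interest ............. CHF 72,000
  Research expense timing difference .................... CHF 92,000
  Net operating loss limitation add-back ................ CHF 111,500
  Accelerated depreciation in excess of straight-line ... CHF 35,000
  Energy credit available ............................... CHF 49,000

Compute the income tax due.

CHF 192,530

Mainline income levy:
  CHF 115,000 × 15% = CHF 17,250
  CHF 315,000 × 19% = CHF 59,850
  → CHF 77,100
  Less energy credit CHF 49,000 → CHF 28,100

Alternative floor tax:
  Adjusted income: CHF 430,000 + CHF 72,000 + CHF 92,000 + CHF 111,500 + CHF 35,000 = CHF 740,500
  Exemption: 20% × (CHF 740,500 − CHF 281,000) = CHF 91,900 ≥ CHF 78,000, so the exemption is fully phased out
  Base: CHF 740,500 − CHF 0 = CHF 740,500
  CHF 740,500 × 26% = CHF 192,530

CHF 192,530 > CHF 28,100, so the alternative floor tax is the binding amount.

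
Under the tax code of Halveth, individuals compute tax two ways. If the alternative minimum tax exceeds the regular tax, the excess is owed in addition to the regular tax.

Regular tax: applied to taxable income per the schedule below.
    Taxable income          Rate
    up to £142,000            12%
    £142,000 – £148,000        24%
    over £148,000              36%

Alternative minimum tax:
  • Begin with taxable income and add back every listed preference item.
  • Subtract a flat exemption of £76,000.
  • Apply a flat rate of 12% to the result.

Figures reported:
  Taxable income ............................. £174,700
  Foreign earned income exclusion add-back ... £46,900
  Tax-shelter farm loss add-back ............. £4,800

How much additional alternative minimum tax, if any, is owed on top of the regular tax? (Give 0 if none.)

Regular tax:
  £142,000 × 12% = £17,040
  £6,000 × 24% = £1,440
  £26,700 × 36% = £9,612
  → £28,092

Alternative minimum tax:
  Adjusted income: £174,700 + £46,900 + £4,800 = £226,400
  Less exemption £76,000 → base £150,400
  £150,400 × 12% = £18,048

£18,048 ≤ £28,092, so no add-on is due.

£0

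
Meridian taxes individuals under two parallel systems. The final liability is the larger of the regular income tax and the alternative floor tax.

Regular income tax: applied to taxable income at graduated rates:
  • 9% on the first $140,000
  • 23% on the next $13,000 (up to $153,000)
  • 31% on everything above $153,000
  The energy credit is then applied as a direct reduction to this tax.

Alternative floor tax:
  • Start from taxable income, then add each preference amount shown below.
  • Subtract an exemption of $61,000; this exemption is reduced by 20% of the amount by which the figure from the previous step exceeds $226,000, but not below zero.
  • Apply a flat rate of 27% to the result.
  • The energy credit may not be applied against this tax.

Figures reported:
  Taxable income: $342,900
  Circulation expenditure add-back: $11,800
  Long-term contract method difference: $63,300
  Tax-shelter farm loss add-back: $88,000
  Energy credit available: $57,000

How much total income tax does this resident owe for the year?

Alternative floor tax:
  Adjusted income: $342,900 + $11,800 + $63,300 + $88,000 = $506,000
  Exemption: $61,000 − 20% × ($506,000 − $226,000) = $61,000 − $56,000 = $5,000
  Base: $506,000 − $5,000 = $501,000
  $501,000 × 27% = $135,270

Regular income tax:
  $140,000 × 9% = $12,600
  $13,000 × 23% = $2,990
  $189,900 × 31% = $58,869
  → $74,459
  Less energy credit $57,000 → $17,459

$135,270 > $17,459, so the alternative floor tax is the binding amount.

$135,270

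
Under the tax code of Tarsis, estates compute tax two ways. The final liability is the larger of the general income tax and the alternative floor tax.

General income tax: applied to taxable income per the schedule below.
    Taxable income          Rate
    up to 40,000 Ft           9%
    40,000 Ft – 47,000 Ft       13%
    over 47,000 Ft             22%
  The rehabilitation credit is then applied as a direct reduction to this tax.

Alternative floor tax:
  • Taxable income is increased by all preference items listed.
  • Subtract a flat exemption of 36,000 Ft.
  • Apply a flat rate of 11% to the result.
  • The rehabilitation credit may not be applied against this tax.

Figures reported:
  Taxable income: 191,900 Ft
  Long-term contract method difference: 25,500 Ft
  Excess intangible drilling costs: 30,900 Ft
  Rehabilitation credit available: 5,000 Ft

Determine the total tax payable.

31,388 Ft

Alternative floor tax:
  Adjusted income: 191,900 Ft + 25,500 Ft + 30,900 Ft = 248,300 Ft
  Less exemption 36,000 Ft → base 212,300 Ft
  212,300 Ft × 11% = 23,353 Ft

General income tax:
  40,000 Ft × 9% = 3,600 Ft
  7,000 Ft × 13% = 910 Ft
  144,900 Ft × 22% = 31,878 Ft
  → 36,388 Ft
  Less rehabilitation credit 5,000 Ft → 31,388 Ft

31,388 Ft > 23,353 Ft, so the general income tax governs.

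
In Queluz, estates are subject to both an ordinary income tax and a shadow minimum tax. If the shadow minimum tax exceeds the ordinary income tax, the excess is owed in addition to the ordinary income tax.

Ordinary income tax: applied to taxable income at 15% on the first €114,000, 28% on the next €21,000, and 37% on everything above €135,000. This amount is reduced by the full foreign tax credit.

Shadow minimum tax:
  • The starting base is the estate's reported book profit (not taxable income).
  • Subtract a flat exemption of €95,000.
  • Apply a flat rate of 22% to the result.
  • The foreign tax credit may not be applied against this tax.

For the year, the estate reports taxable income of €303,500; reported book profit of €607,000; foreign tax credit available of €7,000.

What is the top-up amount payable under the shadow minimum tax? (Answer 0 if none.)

€34,315

Ordinary income tax:
  €114,000 × 15% = €17,100
  €21,000 × 28% = €5,880
  €168,500 × 37% = €62,345
  → €85,325
  Less foreign tax credit €7,000 → €78,325

Shadow minimum tax:
  Base (reported book profit): €607,000
  Less exemption €95,000 → base €512,000
  €512,000 × 22% = €112,640

Excess of shadow minimum tax over ordinary income tax: €112,640 − €78,325 = €34,315.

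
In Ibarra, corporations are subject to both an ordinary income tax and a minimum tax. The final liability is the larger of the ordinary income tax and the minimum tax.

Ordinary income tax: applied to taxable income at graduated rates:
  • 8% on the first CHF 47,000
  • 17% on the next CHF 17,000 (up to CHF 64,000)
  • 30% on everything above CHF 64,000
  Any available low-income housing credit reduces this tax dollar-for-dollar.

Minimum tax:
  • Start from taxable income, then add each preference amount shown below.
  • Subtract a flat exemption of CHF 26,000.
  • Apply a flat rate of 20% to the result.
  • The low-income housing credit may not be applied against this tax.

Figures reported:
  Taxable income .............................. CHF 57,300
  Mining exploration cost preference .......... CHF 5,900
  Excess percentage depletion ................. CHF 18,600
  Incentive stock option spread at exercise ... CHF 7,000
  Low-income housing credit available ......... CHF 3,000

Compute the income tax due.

CHF 12,560

Ordinary income tax:
  CHF 47,000 × 8% = CHF 3,760
  CHF 10,300 × 17% = CHF 1,751
  → CHF 5,511
  Less low-income housing credit CHF 3,000 → CHF 2,511

Minimum tax:
  Adjusted income: CHF 57,300 + CHF 5,900 + CHF 18,600 + CHF 7,000 = CHF 88,800
  Less exemption CHF 26,000 → base CHF 62,800
  CHF 62,800 × 20% = CHF 12,560

CHF 12,560 > CHF 2,511, so the minimum tax is the binding amount.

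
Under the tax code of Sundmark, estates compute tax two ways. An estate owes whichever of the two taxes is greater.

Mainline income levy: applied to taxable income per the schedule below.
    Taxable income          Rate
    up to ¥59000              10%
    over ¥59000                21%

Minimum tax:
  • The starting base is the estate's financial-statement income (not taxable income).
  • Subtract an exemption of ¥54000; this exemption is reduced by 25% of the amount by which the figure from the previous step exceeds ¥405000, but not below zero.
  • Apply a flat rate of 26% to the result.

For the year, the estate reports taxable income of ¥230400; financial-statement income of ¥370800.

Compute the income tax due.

¥82368

Mainline income levy:
  ¥59000 × 10% = ¥5900
  ¥171400 × 21% = ¥35994
  → ¥41894

Minimum tax:
  Base (financial-statement income): ¥370800
  Exemption: ¥370800 ≤ ¥405000, so full ¥54000 applies
  Base: ¥370800 − ¥54000 = ¥316800
  ¥316800 × 26% = ¥82368

¥82368 > ¥41894, so the minimum tax is the binding amount.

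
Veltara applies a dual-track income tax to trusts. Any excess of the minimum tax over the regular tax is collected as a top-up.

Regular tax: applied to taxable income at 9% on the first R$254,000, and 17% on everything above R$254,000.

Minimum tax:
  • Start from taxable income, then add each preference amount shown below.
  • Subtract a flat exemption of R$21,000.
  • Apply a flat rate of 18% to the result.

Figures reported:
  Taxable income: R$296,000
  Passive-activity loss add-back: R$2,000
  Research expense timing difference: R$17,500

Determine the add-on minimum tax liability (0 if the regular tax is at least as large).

R$23,010

Minimum tax:
  Adjusted income: R$296,000 + R$2,000 + R$17,500 = R$315,500
  Less exemption R$21,000 → base R$294,500
  R$294,500 × 18% = R$53,010

Regular tax:
  R$254,000 × 9% = R$22,860
  R$42,000 × 17% = R$7,140
  → R$30,000

Excess of minimum tax over regular tax: R$53,010 − R$30,000 = R$23,010.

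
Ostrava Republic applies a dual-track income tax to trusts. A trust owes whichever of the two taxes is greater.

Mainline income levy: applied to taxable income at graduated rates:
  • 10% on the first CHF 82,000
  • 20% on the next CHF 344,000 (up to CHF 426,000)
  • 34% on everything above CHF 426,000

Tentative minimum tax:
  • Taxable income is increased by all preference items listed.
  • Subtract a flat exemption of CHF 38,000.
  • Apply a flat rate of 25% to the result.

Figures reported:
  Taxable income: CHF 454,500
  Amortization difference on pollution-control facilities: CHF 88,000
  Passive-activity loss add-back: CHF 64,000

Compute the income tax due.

Tentative minimum tax:
  Adjusted income: CHF 454,500 + CHF 88,000 + CHF 64,000 = CHF 606,500
  Less exemption CHF 38,000 → base CHF 568,500
  CHF 568,500 × 25% = CHF 142,125

Mainline income levy:
  CHF 82,000 × 10% = CHF 8,200
  CHF 344,000 × 20% = CHF 68,800
  CHF 28,500 × 34% = CHF 9,690
  → CHF 86,690

CHF 142,125 > CHF 86,690, so the tentative minimum tax is the binding amount.

CHF 142,125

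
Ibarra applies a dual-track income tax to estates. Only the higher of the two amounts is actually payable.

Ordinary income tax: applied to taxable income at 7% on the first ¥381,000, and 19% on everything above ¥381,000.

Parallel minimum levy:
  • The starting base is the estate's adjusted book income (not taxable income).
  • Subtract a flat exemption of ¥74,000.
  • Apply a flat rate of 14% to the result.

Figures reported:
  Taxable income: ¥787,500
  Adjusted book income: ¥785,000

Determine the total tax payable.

Ordinary income tax:
  ¥381,000 × 7% = ¥26,670
  ¥406,500 × 19% = ¥77,235
  → ¥103,905

Parallel minimum levy:
  Base (adjusted book income): ¥785,000
  Less exemption ¥74,000 → base ¥711,000
  ¥711,000 × 14% = ¥99,540

¥103,905 > ¥99,540, so the ordinary income tax governs.

¥103,905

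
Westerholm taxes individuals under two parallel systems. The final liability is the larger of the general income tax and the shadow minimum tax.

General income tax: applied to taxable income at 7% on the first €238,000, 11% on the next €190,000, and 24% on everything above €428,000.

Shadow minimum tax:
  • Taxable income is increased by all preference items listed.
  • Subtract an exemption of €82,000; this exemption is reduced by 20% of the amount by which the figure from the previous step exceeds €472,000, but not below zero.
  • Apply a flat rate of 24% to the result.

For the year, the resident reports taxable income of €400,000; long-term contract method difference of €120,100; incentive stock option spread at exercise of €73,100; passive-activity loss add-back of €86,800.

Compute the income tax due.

General income tax:
  €238,000 × 7% = €16,660
  €162,000 × 11% = €17,820
  → €34,480

Shadow minimum tax:
  Adjusted income: €400,000 + €120,100 + €73,100 + €86,800 = €680,000
  Exemption: €82,000 − 20% × (€680,000 − €472,000) = €82,000 − €41,600 = €40,400
  Base: €680,000 − €40,400 = €639,600
  €639,600 × 24% = €153,504

€153,504 > €34,480, so the shadow minimum tax is the binding amount.

€153,504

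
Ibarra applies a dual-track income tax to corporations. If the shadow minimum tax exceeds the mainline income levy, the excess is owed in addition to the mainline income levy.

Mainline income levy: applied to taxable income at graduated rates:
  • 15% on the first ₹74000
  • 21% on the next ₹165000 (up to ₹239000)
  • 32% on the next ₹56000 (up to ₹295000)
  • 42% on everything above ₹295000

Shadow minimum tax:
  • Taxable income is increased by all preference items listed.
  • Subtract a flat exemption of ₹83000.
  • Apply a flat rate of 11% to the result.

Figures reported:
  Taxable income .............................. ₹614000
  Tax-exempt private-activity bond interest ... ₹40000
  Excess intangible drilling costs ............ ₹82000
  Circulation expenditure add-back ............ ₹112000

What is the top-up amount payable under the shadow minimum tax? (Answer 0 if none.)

₹0

Mainline income levy:
  ₹74000 × 15% = ₹11100
  ₹165000 × 21% = ₹34650
  ₹56000 × 32% = ₹17920
  ₹319000 × 42% = ₹133980
  → ₹197650

Shadow minimum tax:
  Adjusted income: ₹614000 + ₹40000 + ₹82000 + ₹112000 = ₹848000
  Less exemption ₹83000 → base ₹765000
  ₹765000 × 11% = ₹84150

₹84150 ≤ ₹197650, so no add-on is due.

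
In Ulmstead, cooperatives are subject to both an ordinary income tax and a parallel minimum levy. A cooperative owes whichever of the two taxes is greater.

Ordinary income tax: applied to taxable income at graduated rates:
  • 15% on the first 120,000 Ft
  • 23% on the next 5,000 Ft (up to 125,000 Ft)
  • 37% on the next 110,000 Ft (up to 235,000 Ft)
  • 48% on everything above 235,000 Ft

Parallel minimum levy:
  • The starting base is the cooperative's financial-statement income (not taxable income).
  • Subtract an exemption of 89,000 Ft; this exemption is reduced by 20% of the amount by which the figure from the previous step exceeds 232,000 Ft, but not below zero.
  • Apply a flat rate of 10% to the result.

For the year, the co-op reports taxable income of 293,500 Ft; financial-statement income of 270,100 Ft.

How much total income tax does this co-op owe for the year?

87,930 Ft

Ordinary income tax:
  120,000 Ft × 15% = 18,000 Ft
  5,000 Ft × 23% = 1,150 Ft
  110,000 Ft × 37% = 40,700 Ft
  58,500 Ft × 48% = 28,080 Ft
  → 87,930 Ft

Parallel minimum levy:
  Base (financial-statement income): 270,100 Ft
  Exemption: 89,000 Ft − 20% × (270,100 Ft − 232,000 Ft) = 89,000 Ft − 7,620 Ft = 81,380 Ft
  Base: 270,100 Ft − 81,380 Ft = 188,720 Ft
  188,720 Ft × 10% = 18,872 Ft

87,930 Ft > 18,872 Ft, so the ordinary income tax governs.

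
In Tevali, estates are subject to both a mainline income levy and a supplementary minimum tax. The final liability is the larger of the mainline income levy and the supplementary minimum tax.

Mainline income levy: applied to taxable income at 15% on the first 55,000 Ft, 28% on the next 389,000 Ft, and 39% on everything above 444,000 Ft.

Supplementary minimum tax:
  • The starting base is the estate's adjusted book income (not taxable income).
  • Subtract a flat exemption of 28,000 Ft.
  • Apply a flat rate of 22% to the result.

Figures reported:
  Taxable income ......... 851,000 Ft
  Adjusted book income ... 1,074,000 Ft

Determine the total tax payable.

Supplementary minimum tax:
  Base (adjusted book income): 1,074,000 Ft
  Less exemption 28,000 Ft → base 1,046,000 Ft
  1,046,000 Ft × 22% = 230,120 Ft

Mainline income levy:
  55,000 Ft × 15% = 8,250 Ft
  389,000 Ft × 28% = 108,920 Ft
  407,000 Ft × 39% = 158,730 Ft
  → 275,900 Ft

275,900 Ft > 230,120 Ft, so the mainline income levy governs.

275,900 Ft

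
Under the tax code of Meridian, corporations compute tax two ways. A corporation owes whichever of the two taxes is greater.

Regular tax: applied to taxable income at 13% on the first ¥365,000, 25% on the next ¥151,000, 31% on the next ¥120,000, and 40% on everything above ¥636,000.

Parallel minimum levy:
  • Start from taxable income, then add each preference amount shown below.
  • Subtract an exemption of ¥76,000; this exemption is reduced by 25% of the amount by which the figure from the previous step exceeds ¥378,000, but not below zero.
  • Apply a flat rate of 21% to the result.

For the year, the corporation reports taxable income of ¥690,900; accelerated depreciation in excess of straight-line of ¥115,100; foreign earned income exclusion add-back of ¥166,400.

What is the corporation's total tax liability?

¥204,204

Regular tax:
  ¥365,000 × 13% = ¥47,450
  ¥151,000 × 25% = ¥37,750
  ¥120,000 × 31% = ¥37,200
  ¥54,900 × 40% = ¥21,960
  → ¥144,360

Parallel minimum levy:
  Adjusted income: ¥690,900 + ¥115,100 + ¥166,400 = ¥972,400
  Exemption: 25% × (¥972,400 − ¥378,000) = ¥148,600 ≥ ¥76,000, so the exemption is fully phased out
  Base: ¥972,400 − ¥0 = ¥972,400
  ¥972,400 × 21% = ¥204,204

¥204,204 > ¥144,360, so the parallel minimum levy is the binding amount.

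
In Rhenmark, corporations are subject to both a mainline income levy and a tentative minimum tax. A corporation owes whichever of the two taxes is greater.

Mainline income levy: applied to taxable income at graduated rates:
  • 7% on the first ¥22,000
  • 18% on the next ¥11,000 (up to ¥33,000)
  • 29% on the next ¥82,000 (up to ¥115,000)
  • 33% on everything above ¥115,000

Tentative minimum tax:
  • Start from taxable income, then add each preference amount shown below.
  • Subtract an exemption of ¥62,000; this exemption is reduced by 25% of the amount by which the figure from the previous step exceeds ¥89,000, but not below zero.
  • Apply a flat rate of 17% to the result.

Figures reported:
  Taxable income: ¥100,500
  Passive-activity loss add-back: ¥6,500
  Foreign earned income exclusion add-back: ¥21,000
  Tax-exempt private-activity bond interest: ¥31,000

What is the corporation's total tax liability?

Mainline income levy:
  ¥22,000 × 7% = ¥1,540
  ¥11,000 × 18% = ¥1,980
  ¥67,500 × 29% = ¥19,575
  → ¥23,095

Tentative minimum tax:
  Adjusted income: ¥100,500 + ¥6,500 + ¥21,000 + ¥31,000 = ¥159,000
  Exemption: ¥62,000 − 25% × (¥159,000 − ¥89,000) = ¥62,000 − ¥17,500 = ¥44,500
  Base: ¥159,000 − ¥44,500 = ¥114,500
  ¥114,500 × 17% = ¥19,465

¥23,095 > ¥19,465, so the mainline income levy governs.

¥23,095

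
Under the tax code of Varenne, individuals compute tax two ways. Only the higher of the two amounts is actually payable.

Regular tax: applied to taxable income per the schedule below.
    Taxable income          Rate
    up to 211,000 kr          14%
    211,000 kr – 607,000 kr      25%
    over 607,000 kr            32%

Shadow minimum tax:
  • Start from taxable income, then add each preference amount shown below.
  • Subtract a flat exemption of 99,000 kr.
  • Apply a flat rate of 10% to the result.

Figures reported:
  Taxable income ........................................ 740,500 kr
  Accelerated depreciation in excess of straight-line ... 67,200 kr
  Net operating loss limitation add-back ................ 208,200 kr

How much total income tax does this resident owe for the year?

Regular tax:
  211,000 kr × 14% = 29,540 kr
  396,000 kr × 25% = 99,000 kr
  133,500 kr × 32% = 42,720 kr
  → 171,260 kr

Shadow minimum tax:
  Adjusted income: 740,500 kr + 67,200 kr + 208,200 kr = 1,015,900 kr
  Less exemption 99,000 kr → base 916,900 kr
  916,900 kr × 10% = 91,690 kr

171,260 kr > 91,690 kr, so the regular tax governs.

171,260 kr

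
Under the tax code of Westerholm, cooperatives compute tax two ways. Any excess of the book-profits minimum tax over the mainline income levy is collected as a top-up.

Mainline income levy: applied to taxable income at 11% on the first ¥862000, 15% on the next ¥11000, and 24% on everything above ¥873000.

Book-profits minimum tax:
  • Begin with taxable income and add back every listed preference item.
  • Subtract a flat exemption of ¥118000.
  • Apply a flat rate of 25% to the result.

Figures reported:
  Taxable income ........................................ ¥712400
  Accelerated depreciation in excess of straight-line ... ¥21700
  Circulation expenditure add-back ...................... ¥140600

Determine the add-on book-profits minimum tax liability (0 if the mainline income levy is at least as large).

Mainline income levy:
  ¥712400 × 11% = ¥78364

Book-profits minimum tax:
  Adjusted income: ¥712400 + ¥21700 + ¥140600 = ¥874700
  Less exemption ¥118000 → base ¥756700
  ¥756700 × 25% = ¥189175

Excess of book-profits minimum tax over mainline income levy: ¥189175 − ¥78364 = ¥110811.

¥110811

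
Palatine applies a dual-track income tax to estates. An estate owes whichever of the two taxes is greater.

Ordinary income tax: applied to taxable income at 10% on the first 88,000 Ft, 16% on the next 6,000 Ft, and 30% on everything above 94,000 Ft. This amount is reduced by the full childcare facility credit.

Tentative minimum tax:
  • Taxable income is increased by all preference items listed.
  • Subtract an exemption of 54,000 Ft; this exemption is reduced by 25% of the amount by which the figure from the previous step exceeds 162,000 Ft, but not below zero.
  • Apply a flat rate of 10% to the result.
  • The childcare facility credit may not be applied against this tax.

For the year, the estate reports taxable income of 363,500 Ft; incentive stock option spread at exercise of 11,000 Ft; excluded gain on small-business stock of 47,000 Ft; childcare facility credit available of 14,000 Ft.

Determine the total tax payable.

Ordinary income tax:
  88,000 Ft × 10% = 8,800 Ft
  6,000 Ft × 16% = 960 Ft
  269,500 Ft × 30% = 80,850 Ft
  → 90,610 Ft
  Less childcare facility credit 14,000 Ft → 76,610 Ft

Tentative minimum tax:
  Adjusted income: 363,500 Ft + 11,000 Ft + 47,000 Ft = 421,500 Ft
  Exemption: 25% × (421,500 Ft − 162,000 Ft) = 64,875 Ft ≥ 54,000 Ft, so the exemption is fully phased out
  Base: 421,500 Ft − 0 Ft = 421,500 Ft
  421,500 Ft × 10% = 42,150 Ft

76,610 Ft > 42,150 Ft, so the ordinary income tax governs.

76,610 Ft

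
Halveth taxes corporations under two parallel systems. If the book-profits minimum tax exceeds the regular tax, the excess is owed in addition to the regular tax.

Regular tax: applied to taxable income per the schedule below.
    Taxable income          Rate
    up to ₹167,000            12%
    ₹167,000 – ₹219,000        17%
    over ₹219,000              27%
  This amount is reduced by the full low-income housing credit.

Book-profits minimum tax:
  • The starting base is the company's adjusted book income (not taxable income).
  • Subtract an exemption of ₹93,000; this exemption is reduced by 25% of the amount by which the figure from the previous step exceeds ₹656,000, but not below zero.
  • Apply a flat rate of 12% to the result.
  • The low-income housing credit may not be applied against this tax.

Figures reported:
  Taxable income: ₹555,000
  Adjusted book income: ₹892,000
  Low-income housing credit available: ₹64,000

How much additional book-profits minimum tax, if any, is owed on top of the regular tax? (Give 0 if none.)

₹47,360

Regular tax:
  ₹167,000 × 12% = ₹20,040
  ₹52,000 × 17% = ₹8,840
  ₹336,000 × 27% = ₹90,720
  → ₹119,600
  Less low-income housing credit ₹64,000 → ₹55,600

Book-profits minimum tax:
  Base (adjusted book income): ₹892,000
  Exemption: ₹93,000 − 25% × (₹892,000 − ₹656,000) = ₹93,000 − ₹59,000 = ₹34,000
  Base: ₹892,000 − ₹34,000 = ₹858,000
  ₹858,000 × 12% = ₹102,960

Excess of book-profits minimum tax over regular tax: ₹102,960 − ₹55,600 = ₹47,360.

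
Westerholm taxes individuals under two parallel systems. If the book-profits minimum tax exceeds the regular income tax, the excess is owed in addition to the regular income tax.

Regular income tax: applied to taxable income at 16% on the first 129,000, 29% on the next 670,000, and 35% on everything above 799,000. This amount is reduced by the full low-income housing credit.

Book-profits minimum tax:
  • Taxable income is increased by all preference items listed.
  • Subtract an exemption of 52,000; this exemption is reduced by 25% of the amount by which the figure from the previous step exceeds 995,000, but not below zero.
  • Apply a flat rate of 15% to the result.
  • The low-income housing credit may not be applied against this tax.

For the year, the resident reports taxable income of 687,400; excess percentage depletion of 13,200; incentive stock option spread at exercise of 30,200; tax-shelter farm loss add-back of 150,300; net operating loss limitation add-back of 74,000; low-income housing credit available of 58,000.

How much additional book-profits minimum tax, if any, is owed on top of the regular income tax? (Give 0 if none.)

10,889

Regular income tax:
  129,000 × 16% = 20,640
  558,400 × 29% = 161,936
  → 182,576
  Less low-income housing credit 58,000 → 124,576

Book-profits minimum tax:
  Adjusted income: 687,400 + 13,200 + 30,200 + 150,300 + 74,000 = 955,100
  Exemption: 955,100 ≤ 995,000, so full 52,000 applies
  Base: 955,100 − 52,000 = 903,100
  903,100 × 15% = 135,465

Excess of book-profits minimum tax over regular income tax: 135,465 − 124,576 = 10,889.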